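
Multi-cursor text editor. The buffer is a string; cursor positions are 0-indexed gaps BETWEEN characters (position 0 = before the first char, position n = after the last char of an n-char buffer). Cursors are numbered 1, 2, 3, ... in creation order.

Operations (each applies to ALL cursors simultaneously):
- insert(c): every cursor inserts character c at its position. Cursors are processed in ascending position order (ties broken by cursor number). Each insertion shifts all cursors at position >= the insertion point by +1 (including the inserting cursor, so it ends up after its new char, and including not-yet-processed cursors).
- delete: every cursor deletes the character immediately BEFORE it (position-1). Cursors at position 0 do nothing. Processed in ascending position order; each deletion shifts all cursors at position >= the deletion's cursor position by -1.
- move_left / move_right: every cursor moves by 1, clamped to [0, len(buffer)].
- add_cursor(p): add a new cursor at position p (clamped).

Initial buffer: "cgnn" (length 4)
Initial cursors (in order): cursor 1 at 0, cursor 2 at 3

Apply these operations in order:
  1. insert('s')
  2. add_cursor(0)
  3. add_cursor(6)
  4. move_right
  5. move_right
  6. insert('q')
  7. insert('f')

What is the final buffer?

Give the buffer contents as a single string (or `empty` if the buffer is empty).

Answer: scqfgqfnsnqqff

Derivation:
After op 1 (insert('s')): buffer="scgnsn" (len 6), cursors c1@1 c2@5, authorship 1...2.
After op 2 (add_cursor(0)): buffer="scgnsn" (len 6), cursors c3@0 c1@1 c2@5, authorship 1...2.
After op 3 (add_cursor(6)): buffer="scgnsn" (len 6), cursors c3@0 c1@1 c2@5 c4@6, authorship 1...2.
After op 4 (move_right): buffer="scgnsn" (len 6), cursors c3@1 c1@2 c2@6 c4@6, authorship 1...2.
After op 5 (move_right): buffer="scgnsn" (len 6), cursors c3@2 c1@3 c2@6 c4@6, authorship 1...2.
After op 6 (insert('q')): buffer="scqgqnsnqq" (len 10), cursors c3@3 c1@5 c2@10 c4@10, authorship 1.3.1.2.24
After op 7 (insert('f')): buffer="scqfgqfnsnqqff" (len 14), cursors c3@4 c1@7 c2@14 c4@14, authorship 1.33.11.2.2424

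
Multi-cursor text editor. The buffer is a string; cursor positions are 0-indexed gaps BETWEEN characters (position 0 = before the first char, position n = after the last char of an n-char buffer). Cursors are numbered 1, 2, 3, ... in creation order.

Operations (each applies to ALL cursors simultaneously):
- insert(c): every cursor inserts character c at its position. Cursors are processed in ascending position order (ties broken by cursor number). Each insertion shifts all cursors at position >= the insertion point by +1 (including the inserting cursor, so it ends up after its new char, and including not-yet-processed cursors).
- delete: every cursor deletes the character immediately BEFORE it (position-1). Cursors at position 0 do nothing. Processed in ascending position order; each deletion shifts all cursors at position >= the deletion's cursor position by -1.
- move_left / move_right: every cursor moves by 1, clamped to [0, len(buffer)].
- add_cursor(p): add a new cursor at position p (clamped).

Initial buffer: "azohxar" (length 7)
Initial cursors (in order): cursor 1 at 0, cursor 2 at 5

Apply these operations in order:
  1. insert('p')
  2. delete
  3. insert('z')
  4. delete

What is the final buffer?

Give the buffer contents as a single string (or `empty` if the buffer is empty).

Answer: azohxar

Derivation:
After op 1 (insert('p')): buffer="pazohxpar" (len 9), cursors c1@1 c2@7, authorship 1.....2..
After op 2 (delete): buffer="azohxar" (len 7), cursors c1@0 c2@5, authorship .......
After op 3 (insert('z')): buffer="zazohxzar" (len 9), cursors c1@1 c2@7, authorship 1.....2..
After op 4 (delete): buffer="azohxar" (len 7), cursors c1@0 c2@5, authorship .......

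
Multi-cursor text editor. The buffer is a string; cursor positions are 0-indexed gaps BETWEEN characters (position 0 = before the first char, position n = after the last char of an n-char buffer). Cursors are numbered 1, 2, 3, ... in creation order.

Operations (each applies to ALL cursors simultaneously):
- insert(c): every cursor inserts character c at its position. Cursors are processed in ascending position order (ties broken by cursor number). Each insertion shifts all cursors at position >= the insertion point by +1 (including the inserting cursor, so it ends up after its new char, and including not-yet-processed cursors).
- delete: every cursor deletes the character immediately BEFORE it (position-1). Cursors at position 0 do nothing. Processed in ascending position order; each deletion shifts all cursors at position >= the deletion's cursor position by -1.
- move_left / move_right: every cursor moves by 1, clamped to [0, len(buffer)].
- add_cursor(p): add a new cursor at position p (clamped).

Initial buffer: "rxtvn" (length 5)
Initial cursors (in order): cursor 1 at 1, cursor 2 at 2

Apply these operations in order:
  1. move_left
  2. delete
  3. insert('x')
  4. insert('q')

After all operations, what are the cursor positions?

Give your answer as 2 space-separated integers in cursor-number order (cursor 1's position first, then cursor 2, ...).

After op 1 (move_left): buffer="rxtvn" (len 5), cursors c1@0 c2@1, authorship .....
After op 2 (delete): buffer="xtvn" (len 4), cursors c1@0 c2@0, authorship ....
After op 3 (insert('x')): buffer="xxxtvn" (len 6), cursors c1@2 c2@2, authorship 12....
After op 4 (insert('q')): buffer="xxqqxtvn" (len 8), cursors c1@4 c2@4, authorship 1212....

Answer: 4 4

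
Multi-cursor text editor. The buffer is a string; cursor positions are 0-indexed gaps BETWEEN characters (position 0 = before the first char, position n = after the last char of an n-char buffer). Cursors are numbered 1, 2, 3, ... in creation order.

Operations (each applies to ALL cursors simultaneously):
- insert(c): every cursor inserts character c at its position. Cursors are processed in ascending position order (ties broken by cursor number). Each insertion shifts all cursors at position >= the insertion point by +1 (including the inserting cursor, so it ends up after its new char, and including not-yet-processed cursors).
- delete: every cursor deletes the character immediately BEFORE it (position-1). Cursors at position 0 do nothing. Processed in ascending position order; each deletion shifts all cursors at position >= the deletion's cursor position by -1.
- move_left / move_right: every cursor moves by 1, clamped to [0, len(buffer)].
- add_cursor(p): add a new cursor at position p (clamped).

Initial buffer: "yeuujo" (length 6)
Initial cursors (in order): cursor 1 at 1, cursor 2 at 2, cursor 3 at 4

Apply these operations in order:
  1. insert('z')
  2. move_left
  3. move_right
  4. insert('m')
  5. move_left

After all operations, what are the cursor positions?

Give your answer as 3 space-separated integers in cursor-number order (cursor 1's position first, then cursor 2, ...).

After op 1 (insert('z')): buffer="yzezuuzjo" (len 9), cursors c1@2 c2@4 c3@7, authorship .1.2..3..
After op 2 (move_left): buffer="yzezuuzjo" (len 9), cursors c1@1 c2@3 c3@6, authorship .1.2..3..
After op 3 (move_right): buffer="yzezuuzjo" (len 9), cursors c1@2 c2@4 c3@7, authorship .1.2..3..
After op 4 (insert('m')): buffer="yzmezmuuzmjo" (len 12), cursors c1@3 c2@6 c3@10, authorship .11.22..33..
After op 5 (move_left): buffer="yzmezmuuzmjo" (len 12), cursors c1@2 c2@5 c3@9, authorship .11.22..33..

Answer: 2 5 9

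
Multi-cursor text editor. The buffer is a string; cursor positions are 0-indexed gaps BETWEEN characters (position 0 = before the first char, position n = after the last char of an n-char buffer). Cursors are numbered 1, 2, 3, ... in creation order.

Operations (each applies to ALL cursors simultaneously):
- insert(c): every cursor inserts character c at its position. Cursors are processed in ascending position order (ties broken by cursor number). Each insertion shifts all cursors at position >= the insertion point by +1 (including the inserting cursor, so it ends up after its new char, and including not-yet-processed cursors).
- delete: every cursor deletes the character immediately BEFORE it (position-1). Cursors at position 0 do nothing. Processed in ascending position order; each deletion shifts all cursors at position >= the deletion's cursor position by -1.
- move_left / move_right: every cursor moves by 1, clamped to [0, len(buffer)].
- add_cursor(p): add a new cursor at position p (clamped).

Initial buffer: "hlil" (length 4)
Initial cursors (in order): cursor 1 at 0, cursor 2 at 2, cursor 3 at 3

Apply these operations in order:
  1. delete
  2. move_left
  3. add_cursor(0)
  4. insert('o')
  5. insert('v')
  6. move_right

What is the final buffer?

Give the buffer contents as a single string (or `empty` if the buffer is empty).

Answer: oooovvvvhl

Derivation:
After op 1 (delete): buffer="hl" (len 2), cursors c1@0 c2@1 c3@1, authorship ..
After op 2 (move_left): buffer="hl" (len 2), cursors c1@0 c2@0 c3@0, authorship ..
After op 3 (add_cursor(0)): buffer="hl" (len 2), cursors c1@0 c2@0 c3@0 c4@0, authorship ..
After op 4 (insert('o')): buffer="oooohl" (len 6), cursors c1@4 c2@4 c3@4 c4@4, authorship 1234..
After op 5 (insert('v')): buffer="oooovvvvhl" (len 10), cursors c1@8 c2@8 c3@8 c4@8, authorship 12341234..
After op 6 (move_right): buffer="oooovvvvhl" (len 10), cursors c1@9 c2@9 c3@9 c4@9, authorship 12341234..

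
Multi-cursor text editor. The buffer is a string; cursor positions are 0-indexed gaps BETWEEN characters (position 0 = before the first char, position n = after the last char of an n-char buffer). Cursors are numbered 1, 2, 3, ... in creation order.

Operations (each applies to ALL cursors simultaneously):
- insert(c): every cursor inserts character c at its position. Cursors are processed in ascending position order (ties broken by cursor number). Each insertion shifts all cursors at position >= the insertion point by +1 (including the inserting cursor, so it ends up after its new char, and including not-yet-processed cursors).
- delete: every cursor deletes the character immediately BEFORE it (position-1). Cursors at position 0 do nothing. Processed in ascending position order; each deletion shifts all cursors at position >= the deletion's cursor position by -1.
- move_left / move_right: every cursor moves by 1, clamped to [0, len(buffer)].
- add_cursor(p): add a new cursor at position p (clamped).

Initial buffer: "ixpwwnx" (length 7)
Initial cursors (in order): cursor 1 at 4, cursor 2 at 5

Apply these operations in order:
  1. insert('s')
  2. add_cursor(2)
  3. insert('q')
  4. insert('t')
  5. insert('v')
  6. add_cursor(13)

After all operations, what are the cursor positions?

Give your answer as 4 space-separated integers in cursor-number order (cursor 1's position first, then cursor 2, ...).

Answer: 11 16 5 13

Derivation:
After op 1 (insert('s')): buffer="ixpwswsnx" (len 9), cursors c1@5 c2@7, authorship ....1.2..
After op 2 (add_cursor(2)): buffer="ixpwswsnx" (len 9), cursors c3@2 c1@5 c2@7, authorship ....1.2..
After op 3 (insert('q')): buffer="ixqpwsqwsqnx" (len 12), cursors c3@3 c1@7 c2@10, authorship ..3..11.22..
After op 4 (insert('t')): buffer="ixqtpwsqtwsqtnx" (len 15), cursors c3@4 c1@9 c2@13, authorship ..33..111.222..
After op 5 (insert('v')): buffer="ixqtvpwsqtvwsqtvnx" (len 18), cursors c3@5 c1@11 c2@16, authorship ..333..1111.2222..
After op 6 (add_cursor(13)): buffer="ixqtvpwsqtvwsqtvnx" (len 18), cursors c3@5 c1@11 c4@13 c2@16, authorship ..333..1111.2222..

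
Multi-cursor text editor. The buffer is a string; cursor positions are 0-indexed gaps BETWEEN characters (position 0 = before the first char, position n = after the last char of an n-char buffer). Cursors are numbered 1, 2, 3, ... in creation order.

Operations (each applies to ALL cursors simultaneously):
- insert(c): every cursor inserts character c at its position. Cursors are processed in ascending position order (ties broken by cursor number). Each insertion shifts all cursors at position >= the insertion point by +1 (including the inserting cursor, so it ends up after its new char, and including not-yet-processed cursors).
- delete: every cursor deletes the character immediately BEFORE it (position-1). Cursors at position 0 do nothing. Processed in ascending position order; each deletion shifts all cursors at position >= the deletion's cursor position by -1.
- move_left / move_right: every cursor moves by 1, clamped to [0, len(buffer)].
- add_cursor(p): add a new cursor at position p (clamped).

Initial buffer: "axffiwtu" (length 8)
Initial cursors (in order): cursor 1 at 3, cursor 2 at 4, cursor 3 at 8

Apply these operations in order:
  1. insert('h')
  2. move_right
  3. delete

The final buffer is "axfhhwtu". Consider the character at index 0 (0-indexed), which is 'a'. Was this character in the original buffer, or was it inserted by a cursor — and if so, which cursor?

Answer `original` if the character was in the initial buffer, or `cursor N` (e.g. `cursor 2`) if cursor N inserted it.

Answer: original

Derivation:
After op 1 (insert('h')): buffer="axfhfhiwtuh" (len 11), cursors c1@4 c2@6 c3@11, authorship ...1.2....3
After op 2 (move_right): buffer="axfhfhiwtuh" (len 11), cursors c1@5 c2@7 c3@11, authorship ...1.2....3
After op 3 (delete): buffer="axfhhwtu" (len 8), cursors c1@4 c2@5 c3@8, authorship ...12...
Authorship (.=original, N=cursor N): . . . 1 2 . . .
Index 0: author = original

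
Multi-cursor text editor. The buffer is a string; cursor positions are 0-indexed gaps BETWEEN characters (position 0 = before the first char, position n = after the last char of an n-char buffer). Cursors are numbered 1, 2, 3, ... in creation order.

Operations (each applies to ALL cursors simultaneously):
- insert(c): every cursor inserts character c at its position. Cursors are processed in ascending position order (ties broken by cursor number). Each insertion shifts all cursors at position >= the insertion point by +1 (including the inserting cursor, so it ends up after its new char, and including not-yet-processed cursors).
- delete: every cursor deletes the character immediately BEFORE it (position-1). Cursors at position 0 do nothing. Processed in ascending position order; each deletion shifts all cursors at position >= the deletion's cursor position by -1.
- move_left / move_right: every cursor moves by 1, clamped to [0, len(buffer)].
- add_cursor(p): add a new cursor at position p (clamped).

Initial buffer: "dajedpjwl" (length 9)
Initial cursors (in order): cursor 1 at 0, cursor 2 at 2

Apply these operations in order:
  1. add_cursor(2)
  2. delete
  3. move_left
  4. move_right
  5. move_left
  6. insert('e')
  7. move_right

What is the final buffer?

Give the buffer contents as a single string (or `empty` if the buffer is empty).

Answer: eeejedpjwl

Derivation:
After op 1 (add_cursor(2)): buffer="dajedpjwl" (len 9), cursors c1@0 c2@2 c3@2, authorship .........
After op 2 (delete): buffer="jedpjwl" (len 7), cursors c1@0 c2@0 c3@0, authorship .......
After op 3 (move_left): buffer="jedpjwl" (len 7), cursors c1@0 c2@0 c3@0, authorship .......
After op 4 (move_right): buffer="jedpjwl" (len 7), cursors c1@1 c2@1 c3@1, authorship .......
After op 5 (move_left): buffer="jedpjwl" (len 7), cursors c1@0 c2@0 c3@0, authorship .......
After op 6 (insert('e')): buffer="eeejedpjwl" (len 10), cursors c1@3 c2@3 c3@3, authorship 123.......
After op 7 (move_right): buffer="eeejedpjwl" (len 10), cursors c1@4 c2@4 c3@4, authorship 123.......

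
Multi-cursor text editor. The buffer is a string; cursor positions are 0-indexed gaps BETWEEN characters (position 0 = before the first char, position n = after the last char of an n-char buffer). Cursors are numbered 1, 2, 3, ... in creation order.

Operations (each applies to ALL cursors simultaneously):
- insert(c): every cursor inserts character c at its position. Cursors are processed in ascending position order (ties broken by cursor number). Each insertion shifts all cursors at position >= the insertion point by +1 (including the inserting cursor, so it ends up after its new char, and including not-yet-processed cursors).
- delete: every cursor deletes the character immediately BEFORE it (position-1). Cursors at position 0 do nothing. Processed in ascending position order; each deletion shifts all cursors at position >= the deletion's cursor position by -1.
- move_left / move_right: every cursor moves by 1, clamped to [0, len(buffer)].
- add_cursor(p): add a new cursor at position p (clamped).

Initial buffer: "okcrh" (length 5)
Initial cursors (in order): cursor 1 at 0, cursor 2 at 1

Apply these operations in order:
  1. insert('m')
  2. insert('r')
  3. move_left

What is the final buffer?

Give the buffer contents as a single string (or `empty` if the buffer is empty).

After op 1 (insert('m')): buffer="momkcrh" (len 7), cursors c1@1 c2@3, authorship 1.2....
After op 2 (insert('r')): buffer="mromrkcrh" (len 9), cursors c1@2 c2@5, authorship 11.22....
After op 3 (move_left): buffer="mromrkcrh" (len 9), cursors c1@1 c2@4, authorship 11.22....

Answer: mromrkcrh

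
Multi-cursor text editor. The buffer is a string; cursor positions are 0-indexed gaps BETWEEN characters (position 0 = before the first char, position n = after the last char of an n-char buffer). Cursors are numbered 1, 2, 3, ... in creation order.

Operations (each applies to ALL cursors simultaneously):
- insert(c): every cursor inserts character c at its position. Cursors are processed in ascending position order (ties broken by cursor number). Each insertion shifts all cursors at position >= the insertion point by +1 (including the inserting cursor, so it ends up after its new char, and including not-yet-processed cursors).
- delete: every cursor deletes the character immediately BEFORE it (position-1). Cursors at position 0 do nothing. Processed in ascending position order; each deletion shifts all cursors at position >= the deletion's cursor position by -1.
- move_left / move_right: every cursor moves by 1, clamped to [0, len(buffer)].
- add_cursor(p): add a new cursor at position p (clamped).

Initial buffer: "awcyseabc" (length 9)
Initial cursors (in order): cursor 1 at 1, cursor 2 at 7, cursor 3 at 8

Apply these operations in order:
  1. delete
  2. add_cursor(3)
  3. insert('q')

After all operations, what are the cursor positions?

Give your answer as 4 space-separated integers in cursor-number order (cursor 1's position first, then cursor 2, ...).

After op 1 (delete): buffer="wcysec" (len 6), cursors c1@0 c2@5 c3@5, authorship ......
After op 2 (add_cursor(3)): buffer="wcysec" (len 6), cursors c1@0 c4@3 c2@5 c3@5, authorship ......
After op 3 (insert('q')): buffer="qwcyqseqqc" (len 10), cursors c1@1 c4@5 c2@9 c3@9, authorship 1...4..23.

Answer: 1 9 9 5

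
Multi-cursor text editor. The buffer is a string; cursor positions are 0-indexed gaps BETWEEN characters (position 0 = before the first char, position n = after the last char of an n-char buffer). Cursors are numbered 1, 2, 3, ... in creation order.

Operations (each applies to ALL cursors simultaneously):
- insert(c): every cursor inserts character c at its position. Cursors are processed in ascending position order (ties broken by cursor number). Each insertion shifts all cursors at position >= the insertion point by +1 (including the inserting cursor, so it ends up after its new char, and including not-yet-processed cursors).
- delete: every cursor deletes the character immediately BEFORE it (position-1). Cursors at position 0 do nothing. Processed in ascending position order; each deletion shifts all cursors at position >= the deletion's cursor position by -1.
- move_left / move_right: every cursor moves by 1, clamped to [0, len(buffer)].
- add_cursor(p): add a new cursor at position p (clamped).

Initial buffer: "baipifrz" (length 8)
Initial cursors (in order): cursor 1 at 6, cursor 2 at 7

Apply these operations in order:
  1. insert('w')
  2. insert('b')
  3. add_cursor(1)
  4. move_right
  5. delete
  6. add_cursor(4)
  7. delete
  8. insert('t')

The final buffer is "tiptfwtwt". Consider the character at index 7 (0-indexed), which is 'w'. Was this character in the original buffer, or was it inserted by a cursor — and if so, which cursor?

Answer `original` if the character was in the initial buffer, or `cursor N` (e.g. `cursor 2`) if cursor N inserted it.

After op 1 (insert('w')): buffer="baipifwrwz" (len 10), cursors c1@7 c2@9, authorship ......1.2.
After op 2 (insert('b')): buffer="baipifwbrwbz" (len 12), cursors c1@8 c2@11, authorship ......11.22.
After op 3 (add_cursor(1)): buffer="baipifwbrwbz" (len 12), cursors c3@1 c1@8 c2@11, authorship ......11.22.
After op 4 (move_right): buffer="baipifwbrwbz" (len 12), cursors c3@2 c1@9 c2@12, authorship ......11.22.
After op 5 (delete): buffer="bipifwbwb" (len 9), cursors c3@1 c1@7 c2@9, authorship .....1122
After op 6 (add_cursor(4)): buffer="bipifwbwb" (len 9), cursors c3@1 c4@4 c1@7 c2@9, authorship .....1122
After op 7 (delete): buffer="ipfww" (len 5), cursors c3@0 c4@2 c1@4 c2@5, authorship ...12
After op 8 (insert('t')): buffer="tiptfwtwt" (len 9), cursors c3@1 c4@4 c1@7 c2@9, authorship 3..4.1122
Authorship (.=original, N=cursor N): 3 . . 4 . 1 1 2 2
Index 7: author = 2

Answer: cursor 2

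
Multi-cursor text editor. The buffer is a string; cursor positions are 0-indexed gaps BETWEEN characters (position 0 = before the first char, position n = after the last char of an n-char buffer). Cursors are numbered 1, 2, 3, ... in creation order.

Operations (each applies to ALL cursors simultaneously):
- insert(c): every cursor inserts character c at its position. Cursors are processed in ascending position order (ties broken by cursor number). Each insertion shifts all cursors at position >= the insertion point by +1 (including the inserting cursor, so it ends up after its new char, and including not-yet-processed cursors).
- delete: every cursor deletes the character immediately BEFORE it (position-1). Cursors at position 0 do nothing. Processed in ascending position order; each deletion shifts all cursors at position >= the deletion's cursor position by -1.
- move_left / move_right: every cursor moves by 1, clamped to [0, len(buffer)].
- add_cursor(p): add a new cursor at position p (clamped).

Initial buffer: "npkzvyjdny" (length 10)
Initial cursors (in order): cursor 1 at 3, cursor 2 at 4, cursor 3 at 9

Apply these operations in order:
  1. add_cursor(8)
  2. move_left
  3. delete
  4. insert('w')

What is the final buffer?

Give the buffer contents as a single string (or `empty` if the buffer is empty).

After op 1 (add_cursor(8)): buffer="npkzvyjdny" (len 10), cursors c1@3 c2@4 c4@8 c3@9, authorship ..........
After op 2 (move_left): buffer="npkzvyjdny" (len 10), cursors c1@2 c2@3 c4@7 c3@8, authorship ..........
After op 3 (delete): buffer="nzvyny" (len 6), cursors c1@1 c2@1 c3@4 c4@4, authorship ......
After op 4 (insert('w')): buffer="nwwzvywwny" (len 10), cursors c1@3 c2@3 c3@8 c4@8, authorship .12...34..

Answer: nwwzvywwny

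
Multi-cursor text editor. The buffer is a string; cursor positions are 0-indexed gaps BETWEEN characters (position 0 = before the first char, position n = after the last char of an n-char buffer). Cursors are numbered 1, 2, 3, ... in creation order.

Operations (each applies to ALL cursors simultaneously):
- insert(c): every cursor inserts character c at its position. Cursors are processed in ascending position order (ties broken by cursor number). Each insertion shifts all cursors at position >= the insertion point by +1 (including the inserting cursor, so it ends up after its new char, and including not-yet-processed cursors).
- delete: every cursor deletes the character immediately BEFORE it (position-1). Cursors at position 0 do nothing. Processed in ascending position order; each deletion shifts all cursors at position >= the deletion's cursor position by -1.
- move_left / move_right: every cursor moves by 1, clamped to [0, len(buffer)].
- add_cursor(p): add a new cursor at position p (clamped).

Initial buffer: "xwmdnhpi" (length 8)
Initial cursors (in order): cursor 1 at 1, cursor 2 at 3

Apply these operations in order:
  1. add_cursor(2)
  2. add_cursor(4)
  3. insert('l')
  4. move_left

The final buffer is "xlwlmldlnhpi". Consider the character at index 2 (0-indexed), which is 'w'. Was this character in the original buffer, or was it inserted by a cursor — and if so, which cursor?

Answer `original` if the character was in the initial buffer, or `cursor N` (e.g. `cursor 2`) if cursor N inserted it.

After op 1 (add_cursor(2)): buffer="xwmdnhpi" (len 8), cursors c1@1 c3@2 c2@3, authorship ........
After op 2 (add_cursor(4)): buffer="xwmdnhpi" (len 8), cursors c1@1 c3@2 c2@3 c4@4, authorship ........
After op 3 (insert('l')): buffer="xlwlmldlnhpi" (len 12), cursors c1@2 c3@4 c2@6 c4@8, authorship .1.3.2.4....
After op 4 (move_left): buffer="xlwlmldlnhpi" (len 12), cursors c1@1 c3@3 c2@5 c4@7, authorship .1.3.2.4....
Authorship (.=original, N=cursor N): . 1 . 3 . 2 . 4 . . . .
Index 2: author = original

Answer: original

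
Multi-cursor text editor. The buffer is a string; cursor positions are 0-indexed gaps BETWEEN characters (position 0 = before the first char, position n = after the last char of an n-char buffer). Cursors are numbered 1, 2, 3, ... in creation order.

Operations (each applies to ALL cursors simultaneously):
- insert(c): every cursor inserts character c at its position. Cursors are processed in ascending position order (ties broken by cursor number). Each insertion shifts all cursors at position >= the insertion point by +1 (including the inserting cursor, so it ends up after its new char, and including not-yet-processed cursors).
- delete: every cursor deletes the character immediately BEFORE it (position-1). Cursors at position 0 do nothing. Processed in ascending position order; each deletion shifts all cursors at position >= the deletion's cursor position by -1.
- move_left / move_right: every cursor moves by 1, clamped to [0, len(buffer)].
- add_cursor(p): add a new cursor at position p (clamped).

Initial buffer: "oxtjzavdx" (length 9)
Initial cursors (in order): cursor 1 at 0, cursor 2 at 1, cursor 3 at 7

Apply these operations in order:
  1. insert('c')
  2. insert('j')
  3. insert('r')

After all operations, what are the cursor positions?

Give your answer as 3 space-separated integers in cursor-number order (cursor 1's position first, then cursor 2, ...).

Answer: 3 7 16

Derivation:
After op 1 (insert('c')): buffer="cocxtjzavcdx" (len 12), cursors c1@1 c2@3 c3@10, authorship 1.2......3..
After op 2 (insert('j')): buffer="cjocjxtjzavcjdx" (len 15), cursors c1@2 c2@5 c3@13, authorship 11.22......33..
After op 3 (insert('r')): buffer="cjrocjrxtjzavcjrdx" (len 18), cursors c1@3 c2@7 c3@16, authorship 111.222......333..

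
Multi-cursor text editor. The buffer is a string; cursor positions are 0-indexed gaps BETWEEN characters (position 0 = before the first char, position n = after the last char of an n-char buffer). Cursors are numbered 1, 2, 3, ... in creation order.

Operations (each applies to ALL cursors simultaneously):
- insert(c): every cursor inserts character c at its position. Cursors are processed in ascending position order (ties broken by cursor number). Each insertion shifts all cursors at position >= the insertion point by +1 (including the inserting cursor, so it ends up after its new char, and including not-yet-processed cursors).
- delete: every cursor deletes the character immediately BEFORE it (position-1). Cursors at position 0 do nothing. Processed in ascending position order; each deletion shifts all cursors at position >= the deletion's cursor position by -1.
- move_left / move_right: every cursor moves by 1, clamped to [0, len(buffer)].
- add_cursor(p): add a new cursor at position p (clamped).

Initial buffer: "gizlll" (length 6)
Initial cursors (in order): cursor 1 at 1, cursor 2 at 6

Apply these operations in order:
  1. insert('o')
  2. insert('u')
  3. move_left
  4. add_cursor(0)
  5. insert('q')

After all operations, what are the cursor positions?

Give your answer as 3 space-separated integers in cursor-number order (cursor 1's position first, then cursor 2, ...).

After op 1 (insert('o')): buffer="goizlllo" (len 8), cursors c1@2 c2@8, authorship .1.....2
After op 2 (insert('u')): buffer="gouizlllou" (len 10), cursors c1@3 c2@10, authorship .11.....22
After op 3 (move_left): buffer="gouizlllou" (len 10), cursors c1@2 c2@9, authorship .11.....22
After op 4 (add_cursor(0)): buffer="gouizlllou" (len 10), cursors c3@0 c1@2 c2@9, authorship .11.....22
After op 5 (insert('q')): buffer="qgoquizllloqu" (len 13), cursors c3@1 c1@4 c2@12, authorship 3.111.....222

Answer: 4 12 1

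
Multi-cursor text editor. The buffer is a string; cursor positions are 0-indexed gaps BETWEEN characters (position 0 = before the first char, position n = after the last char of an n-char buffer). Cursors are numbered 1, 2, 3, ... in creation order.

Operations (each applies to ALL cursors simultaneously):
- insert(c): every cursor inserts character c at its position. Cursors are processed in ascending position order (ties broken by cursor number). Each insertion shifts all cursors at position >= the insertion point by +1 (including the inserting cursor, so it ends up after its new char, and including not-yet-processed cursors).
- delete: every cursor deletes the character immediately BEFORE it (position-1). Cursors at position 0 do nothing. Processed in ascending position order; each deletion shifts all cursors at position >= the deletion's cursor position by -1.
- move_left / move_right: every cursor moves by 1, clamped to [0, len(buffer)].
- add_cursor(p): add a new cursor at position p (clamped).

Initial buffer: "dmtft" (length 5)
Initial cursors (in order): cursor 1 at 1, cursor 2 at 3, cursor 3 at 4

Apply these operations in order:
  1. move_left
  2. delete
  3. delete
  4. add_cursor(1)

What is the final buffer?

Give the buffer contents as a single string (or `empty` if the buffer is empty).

After op 1 (move_left): buffer="dmtft" (len 5), cursors c1@0 c2@2 c3@3, authorship .....
After op 2 (delete): buffer="dft" (len 3), cursors c1@0 c2@1 c3@1, authorship ...
After op 3 (delete): buffer="ft" (len 2), cursors c1@0 c2@0 c3@0, authorship ..
After op 4 (add_cursor(1)): buffer="ft" (len 2), cursors c1@0 c2@0 c3@0 c4@1, authorship ..

Answer: ft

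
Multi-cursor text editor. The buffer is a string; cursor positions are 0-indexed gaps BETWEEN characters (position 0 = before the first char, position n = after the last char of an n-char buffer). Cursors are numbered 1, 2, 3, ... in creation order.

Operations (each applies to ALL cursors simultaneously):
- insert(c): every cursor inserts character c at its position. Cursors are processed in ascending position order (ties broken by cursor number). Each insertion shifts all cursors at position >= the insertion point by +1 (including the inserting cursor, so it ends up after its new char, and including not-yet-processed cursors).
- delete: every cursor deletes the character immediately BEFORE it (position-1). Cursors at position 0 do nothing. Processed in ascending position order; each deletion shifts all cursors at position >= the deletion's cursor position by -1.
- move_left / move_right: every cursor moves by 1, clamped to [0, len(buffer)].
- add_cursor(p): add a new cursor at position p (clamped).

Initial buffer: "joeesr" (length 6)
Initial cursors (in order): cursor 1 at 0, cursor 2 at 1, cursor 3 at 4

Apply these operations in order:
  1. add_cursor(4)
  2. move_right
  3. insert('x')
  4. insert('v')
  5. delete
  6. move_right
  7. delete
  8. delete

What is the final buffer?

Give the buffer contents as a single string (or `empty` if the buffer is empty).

Answer: je

Derivation:
After op 1 (add_cursor(4)): buffer="joeesr" (len 6), cursors c1@0 c2@1 c3@4 c4@4, authorship ......
After op 2 (move_right): buffer="joeesr" (len 6), cursors c1@1 c2@2 c3@5 c4@5, authorship ......
After op 3 (insert('x')): buffer="jxoxeesxxr" (len 10), cursors c1@2 c2@4 c3@9 c4@9, authorship .1.2...34.
After op 4 (insert('v')): buffer="jxvoxveesxxvvr" (len 14), cursors c1@3 c2@6 c3@13 c4@13, authorship .11.22...3434.
After op 5 (delete): buffer="jxoxeesxxr" (len 10), cursors c1@2 c2@4 c3@9 c4@9, authorship .1.2...34.
After op 6 (move_right): buffer="jxoxeesxxr" (len 10), cursors c1@3 c2@5 c3@10 c4@10, authorship .1.2...34.
After op 7 (delete): buffer="jxxesx" (len 6), cursors c1@2 c2@3 c3@6 c4@6, authorship .12..3
After op 8 (delete): buffer="je" (len 2), cursors c1@1 c2@1 c3@2 c4@2, authorship ..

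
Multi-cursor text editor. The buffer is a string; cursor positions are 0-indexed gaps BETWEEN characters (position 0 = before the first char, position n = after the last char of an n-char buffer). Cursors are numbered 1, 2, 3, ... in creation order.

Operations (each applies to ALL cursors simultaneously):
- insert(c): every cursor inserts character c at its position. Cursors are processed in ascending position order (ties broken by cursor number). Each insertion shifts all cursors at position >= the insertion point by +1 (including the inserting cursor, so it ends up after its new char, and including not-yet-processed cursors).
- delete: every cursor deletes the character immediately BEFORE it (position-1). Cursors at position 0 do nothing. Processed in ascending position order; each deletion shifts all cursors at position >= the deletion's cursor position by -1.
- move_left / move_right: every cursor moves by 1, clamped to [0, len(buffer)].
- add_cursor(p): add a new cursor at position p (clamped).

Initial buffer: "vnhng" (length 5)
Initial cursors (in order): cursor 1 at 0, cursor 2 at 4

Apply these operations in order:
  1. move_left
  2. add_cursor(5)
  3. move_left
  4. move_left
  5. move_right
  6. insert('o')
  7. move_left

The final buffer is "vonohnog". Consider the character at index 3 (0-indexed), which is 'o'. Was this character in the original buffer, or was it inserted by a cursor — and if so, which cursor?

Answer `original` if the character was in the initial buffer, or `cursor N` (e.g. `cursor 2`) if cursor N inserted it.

After op 1 (move_left): buffer="vnhng" (len 5), cursors c1@0 c2@3, authorship .....
After op 2 (add_cursor(5)): buffer="vnhng" (len 5), cursors c1@0 c2@3 c3@5, authorship .....
After op 3 (move_left): buffer="vnhng" (len 5), cursors c1@0 c2@2 c3@4, authorship .....
After op 4 (move_left): buffer="vnhng" (len 5), cursors c1@0 c2@1 c3@3, authorship .....
After op 5 (move_right): buffer="vnhng" (len 5), cursors c1@1 c2@2 c3@4, authorship .....
After op 6 (insert('o')): buffer="vonohnog" (len 8), cursors c1@2 c2@4 c3@7, authorship .1.2..3.
After op 7 (move_left): buffer="vonohnog" (len 8), cursors c1@1 c2@3 c3@6, authorship .1.2..3.
Authorship (.=original, N=cursor N): . 1 . 2 . . 3 .
Index 3: author = 2

Answer: cursor 2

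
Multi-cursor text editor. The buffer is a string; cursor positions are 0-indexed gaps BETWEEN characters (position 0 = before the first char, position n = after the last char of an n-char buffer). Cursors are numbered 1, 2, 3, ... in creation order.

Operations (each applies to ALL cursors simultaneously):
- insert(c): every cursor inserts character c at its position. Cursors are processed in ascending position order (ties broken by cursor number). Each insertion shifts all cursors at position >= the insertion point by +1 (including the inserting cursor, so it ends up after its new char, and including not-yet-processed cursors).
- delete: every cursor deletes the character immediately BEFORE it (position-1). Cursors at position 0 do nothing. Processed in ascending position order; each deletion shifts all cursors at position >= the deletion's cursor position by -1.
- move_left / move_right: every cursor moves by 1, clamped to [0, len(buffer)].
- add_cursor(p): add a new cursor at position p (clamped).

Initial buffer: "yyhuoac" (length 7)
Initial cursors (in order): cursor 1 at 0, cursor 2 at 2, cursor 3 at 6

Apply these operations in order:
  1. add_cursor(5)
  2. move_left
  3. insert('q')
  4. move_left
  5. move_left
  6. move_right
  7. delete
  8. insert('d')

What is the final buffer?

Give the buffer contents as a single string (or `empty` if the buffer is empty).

After op 1 (add_cursor(5)): buffer="yyhuoac" (len 7), cursors c1@0 c2@2 c4@5 c3@6, authorship .......
After op 2 (move_left): buffer="yyhuoac" (len 7), cursors c1@0 c2@1 c4@4 c3@5, authorship .......
After op 3 (insert('q')): buffer="qyqyhuqoqac" (len 11), cursors c1@1 c2@3 c4@7 c3@9, authorship 1.2...4.3..
After op 4 (move_left): buffer="qyqyhuqoqac" (len 11), cursors c1@0 c2@2 c4@6 c3@8, authorship 1.2...4.3..
After op 5 (move_left): buffer="qyqyhuqoqac" (len 11), cursors c1@0 c2@1 c4@5 c3@7, authorship 1.2...4.3..
After op 6 (move_right): buffer="qyqyhuqoqac" (len 11), cursors c1@1 c2@2 c4@6 c3@8, authorship 1.2...4.3..
After op 7 (delete): buffer="qyhqqac" (len 7), cursors c1@0 c2@0 c4@3 c3@4, authorship 2..43..
After op 8 (insert('d')): buffer="ddqyhdqdqac" (len 11), cursors c1@2 c2@2 c4@6 c3@8, authorship 122..4433..

Answer: ddqyhdqdqac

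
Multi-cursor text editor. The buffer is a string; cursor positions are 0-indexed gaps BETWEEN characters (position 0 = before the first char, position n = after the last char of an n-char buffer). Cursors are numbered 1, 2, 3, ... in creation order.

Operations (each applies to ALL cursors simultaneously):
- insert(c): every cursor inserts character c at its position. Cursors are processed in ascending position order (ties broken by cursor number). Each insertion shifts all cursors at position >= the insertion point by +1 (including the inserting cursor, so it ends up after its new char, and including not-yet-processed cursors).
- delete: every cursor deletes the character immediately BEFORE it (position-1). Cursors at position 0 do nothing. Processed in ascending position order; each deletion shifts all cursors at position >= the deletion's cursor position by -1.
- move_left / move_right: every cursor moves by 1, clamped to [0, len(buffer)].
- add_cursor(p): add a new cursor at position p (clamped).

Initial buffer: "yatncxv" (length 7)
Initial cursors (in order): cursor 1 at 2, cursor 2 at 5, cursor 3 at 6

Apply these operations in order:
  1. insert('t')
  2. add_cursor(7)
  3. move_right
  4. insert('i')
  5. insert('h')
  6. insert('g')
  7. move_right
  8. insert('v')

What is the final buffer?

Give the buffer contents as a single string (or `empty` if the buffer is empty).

After op 1 (insert('t')): buffer="yattnctxtv" (len 10), cursors c1@3 c2@7 c3@9, authorship ..1...2.3.
After op 2 (add_cursor(7)): buffer="yattnctxtv" (len 10), cursors c1@3 c2@7 c4@7 c3@9, authorship ..1...2.3.
After op 3 (move_right): buffer="yattnctxtv" (len 10), cursors c1@4 c2@8 c4@8 c3@10, authorship ..1...2.3.
After op 4 (insert('i')): buffer="yattinctxiitvi" (len 14), cursors c1@5 c2@11 c4@11 c3@14, authorship ..1.1..2.243.3
After op 5 (insert('h')): buffer="yattihnctxiihhtvih" (len 18), cursors c1@6 c2@14 c4@14 c3@18, authorship ..1.11..2.24243.33
After op 6 (insert('g')): buffer="yattihgnctxiihhggtvihg" (len 22), cursors c1@7 c2@17 c4@17 c3@22, authorship ..1.111..2.2424243.333
After op 7 (move_right): buffer="yattihgnctxiihhggtvihg" (len 22), cursors c1@8 c2@18 c4@18 c3@22, authorship ..1.111..2.2424243.333
After op 8 (insert('v')): buffer="yattihgnvctxiihhggtvvvihgv" (len 26), cursors c1@9 c2@21 c4@21 c3@26, authorship ..1.111.1.2.242424324.3333

Answer: yattihgnvctxiihhggtvvvihgv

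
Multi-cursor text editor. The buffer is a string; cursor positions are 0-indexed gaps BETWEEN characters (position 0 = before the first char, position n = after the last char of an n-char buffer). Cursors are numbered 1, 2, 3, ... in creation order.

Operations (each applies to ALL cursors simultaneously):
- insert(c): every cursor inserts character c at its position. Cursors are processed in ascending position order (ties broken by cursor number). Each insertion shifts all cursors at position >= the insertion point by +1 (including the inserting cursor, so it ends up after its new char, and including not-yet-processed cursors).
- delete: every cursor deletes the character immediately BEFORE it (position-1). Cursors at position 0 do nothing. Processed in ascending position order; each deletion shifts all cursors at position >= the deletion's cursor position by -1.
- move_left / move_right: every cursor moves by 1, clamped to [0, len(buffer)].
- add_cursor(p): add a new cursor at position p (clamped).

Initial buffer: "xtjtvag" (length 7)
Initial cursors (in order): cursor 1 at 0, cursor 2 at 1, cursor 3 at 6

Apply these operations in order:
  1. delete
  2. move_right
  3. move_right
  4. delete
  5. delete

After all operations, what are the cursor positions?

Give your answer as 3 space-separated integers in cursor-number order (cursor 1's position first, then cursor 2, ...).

After op 1 (delete): buffer="tjtvg" (len 5), cursors c1@0 c2@0 c3@4, authorship .....
After op 2 (move_right): buffer="tjtvg" (len 5), cursors c1@1 c2@1 c3@5, authorship .....
After op 3 (move_right): buffer="tjtvg" (len 5), cursors c1@2 c2@2 c3@5, authorship .....
After op 4 (delete): buffer="tv" (len 2), cursors c1@0 c2@0 c3@2, authorship ..
After op 5 (delete): buffer="t" (len 1), cursors c1@0 c2@0 c3@1, authorship .

Answer: 0 0 1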